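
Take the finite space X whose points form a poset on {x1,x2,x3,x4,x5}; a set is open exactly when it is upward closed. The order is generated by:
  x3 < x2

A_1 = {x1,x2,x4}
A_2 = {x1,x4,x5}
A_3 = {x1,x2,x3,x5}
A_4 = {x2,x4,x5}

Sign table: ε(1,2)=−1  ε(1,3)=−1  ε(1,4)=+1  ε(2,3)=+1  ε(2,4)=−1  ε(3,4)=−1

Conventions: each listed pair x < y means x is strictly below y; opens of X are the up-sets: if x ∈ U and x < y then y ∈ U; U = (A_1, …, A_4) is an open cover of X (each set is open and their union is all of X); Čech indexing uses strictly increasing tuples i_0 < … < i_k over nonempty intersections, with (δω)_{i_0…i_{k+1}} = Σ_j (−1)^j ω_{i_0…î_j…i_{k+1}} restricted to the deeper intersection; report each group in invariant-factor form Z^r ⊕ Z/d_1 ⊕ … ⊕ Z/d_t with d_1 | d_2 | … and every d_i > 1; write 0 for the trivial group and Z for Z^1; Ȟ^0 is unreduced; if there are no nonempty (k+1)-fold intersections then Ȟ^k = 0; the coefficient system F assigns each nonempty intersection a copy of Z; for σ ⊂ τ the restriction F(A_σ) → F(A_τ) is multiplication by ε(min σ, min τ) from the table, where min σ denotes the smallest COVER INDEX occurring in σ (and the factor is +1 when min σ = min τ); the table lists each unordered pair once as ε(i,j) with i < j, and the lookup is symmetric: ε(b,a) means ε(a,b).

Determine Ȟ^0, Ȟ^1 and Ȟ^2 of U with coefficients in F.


Ȟ^0 ≅ Z, Ȟ^1 ≅ 0 and Ȟ^2 ≅ Z

nonempty overlaps:
  A12={x1,x4} A13={x1,x2} A14={x2,x4} A23={x1,x5} A24={x4,x5} A34={x2,x5}
  A123={x1} A124={x4} A134={x2} A234={x5}
C dims 4,6,4; δ0: rk 3, SNF 1^3; δ1: rk 3, SNF 1^3
degree 0: 4−3−0 = 1 → Ȟ^0 ≅ Z
degree 1: 6−3−3 = 0 → Ȟ^1 ≅ 0
degree 2: 4−0−3 = 1 → Ȟ^2 ≅ Z


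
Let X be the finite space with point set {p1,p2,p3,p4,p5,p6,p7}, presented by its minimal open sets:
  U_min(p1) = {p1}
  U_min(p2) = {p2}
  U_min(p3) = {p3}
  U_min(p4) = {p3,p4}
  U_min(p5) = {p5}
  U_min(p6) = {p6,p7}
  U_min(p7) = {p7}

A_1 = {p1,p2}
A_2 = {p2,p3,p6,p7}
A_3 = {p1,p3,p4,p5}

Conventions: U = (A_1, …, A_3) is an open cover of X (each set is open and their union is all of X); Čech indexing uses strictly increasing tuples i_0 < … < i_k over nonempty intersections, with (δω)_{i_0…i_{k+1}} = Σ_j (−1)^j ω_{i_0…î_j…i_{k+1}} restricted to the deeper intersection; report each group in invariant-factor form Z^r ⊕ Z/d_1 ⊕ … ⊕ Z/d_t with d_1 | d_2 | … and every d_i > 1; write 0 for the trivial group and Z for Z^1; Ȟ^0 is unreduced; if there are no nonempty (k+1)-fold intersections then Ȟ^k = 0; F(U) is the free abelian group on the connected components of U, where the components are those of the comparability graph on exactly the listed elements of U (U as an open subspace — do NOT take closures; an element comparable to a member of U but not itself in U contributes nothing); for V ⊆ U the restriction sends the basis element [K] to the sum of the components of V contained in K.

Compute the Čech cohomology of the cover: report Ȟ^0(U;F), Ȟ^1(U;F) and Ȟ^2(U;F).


nonempty overlaps:
  A12={p2} A13={p1} A23={p3}
components per intersection:
  A1: {p1} {p2}
  A2: {p2} {p3} {p6,p7}
  A3: {p1} {p3,p4} {p5}
  A12: {p2}
  A13: {p1}
  A23: {p3}
C dims 8,3; δ0: rk 3, SNF 1^3
degree 0: 8−3−0 = 5 → Ȟ^0 ≅ Z^5
degree 1: 3−0−3 = 0 → Ȟ^1 ≅ 0
degree 2: 0−0−0 = 0 → Ȟ^2 ≅ 0

Ȟ^0 ≅ Z^5; Ȟ^1 ≅ 0; Ȟ^2 ≅ 0


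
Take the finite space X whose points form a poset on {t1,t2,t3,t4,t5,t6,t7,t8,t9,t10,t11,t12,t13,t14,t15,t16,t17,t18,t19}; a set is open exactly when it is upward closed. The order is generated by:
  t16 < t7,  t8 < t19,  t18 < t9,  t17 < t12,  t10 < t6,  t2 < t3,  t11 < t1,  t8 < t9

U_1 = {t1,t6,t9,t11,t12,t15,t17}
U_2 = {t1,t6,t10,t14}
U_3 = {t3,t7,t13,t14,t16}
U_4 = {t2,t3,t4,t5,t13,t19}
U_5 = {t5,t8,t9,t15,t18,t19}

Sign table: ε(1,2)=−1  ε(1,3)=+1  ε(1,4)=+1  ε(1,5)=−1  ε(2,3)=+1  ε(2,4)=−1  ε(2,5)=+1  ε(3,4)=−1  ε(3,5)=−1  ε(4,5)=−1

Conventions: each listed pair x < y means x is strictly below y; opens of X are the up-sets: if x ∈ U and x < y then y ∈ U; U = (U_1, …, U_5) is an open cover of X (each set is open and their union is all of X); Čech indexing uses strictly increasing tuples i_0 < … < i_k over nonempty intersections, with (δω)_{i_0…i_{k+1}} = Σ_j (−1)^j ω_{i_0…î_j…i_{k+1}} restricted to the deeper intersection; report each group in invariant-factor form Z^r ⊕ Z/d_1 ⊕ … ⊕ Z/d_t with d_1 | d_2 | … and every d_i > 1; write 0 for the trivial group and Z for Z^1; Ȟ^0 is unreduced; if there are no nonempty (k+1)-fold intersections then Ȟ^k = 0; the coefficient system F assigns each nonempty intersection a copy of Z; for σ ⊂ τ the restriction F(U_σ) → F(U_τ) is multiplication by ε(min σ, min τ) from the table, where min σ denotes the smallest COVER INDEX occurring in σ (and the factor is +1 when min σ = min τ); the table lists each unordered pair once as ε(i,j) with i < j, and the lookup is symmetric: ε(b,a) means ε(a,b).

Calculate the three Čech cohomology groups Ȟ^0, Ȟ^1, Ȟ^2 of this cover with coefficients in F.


Ȟ^0 ≅ Z, Ȟ^1 ≅ Z, Ȟ^2 ≅ 0

intersection data:
  U12={t1,t6} U15={t9,t15} U23={t14} U34={t3,t13} U45={t5,t19}
C dims 5,5; δ0: rk 4, SNF 1^4
Ȟ^0 = (5 − 4) − 0 = 1, so Ȟ^0 ≅ Z
Ȟ^1 = (5 − 0) − 4 = 1, so Ȟ^1 ≅ Z
Ȟ^2 = (0 − 0) − 0 = 0, so Ȟ^2 ≅ 0


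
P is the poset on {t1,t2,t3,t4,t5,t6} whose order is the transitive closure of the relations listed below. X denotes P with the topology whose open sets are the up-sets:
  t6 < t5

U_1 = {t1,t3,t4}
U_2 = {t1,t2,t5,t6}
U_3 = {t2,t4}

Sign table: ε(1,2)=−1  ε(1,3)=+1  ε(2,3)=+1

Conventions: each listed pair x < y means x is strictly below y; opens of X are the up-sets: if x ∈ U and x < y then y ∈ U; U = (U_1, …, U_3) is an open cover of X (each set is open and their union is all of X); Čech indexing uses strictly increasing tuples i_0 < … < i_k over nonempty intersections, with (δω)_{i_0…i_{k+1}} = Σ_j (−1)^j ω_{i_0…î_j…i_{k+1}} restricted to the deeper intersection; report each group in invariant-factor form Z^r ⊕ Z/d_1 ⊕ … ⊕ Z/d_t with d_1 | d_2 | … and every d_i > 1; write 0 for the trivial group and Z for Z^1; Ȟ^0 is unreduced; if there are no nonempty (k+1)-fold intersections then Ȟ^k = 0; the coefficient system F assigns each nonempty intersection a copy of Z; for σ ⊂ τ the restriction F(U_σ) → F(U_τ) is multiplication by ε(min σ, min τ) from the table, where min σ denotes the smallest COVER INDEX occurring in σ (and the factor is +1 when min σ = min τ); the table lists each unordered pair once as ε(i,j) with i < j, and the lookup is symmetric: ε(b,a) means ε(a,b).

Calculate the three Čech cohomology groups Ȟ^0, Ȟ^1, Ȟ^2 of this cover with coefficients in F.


Ȟ^0(U;F) ≅ 0, Ȟ^1(U;F) ≅ Z/2 and Ȟ^2(U;F) ≅ 0

intersection data:
  U12={t1} U13={t4} U23={t2}
C dims 3,3; δ0: rk 3, SNF 1^2·2
Ȟ^0 = (3 − 3) − 0 = 0, so Ȟ^0 ≅ 0
Ȟ^1 = (3 − 0) − 3 = 0 plus torsion [2], so Ȟ^1 ≅ Z/2
Ȟ^2 = (0 − 0) − 0 = 0, so Ȟ^2 ≅ 0


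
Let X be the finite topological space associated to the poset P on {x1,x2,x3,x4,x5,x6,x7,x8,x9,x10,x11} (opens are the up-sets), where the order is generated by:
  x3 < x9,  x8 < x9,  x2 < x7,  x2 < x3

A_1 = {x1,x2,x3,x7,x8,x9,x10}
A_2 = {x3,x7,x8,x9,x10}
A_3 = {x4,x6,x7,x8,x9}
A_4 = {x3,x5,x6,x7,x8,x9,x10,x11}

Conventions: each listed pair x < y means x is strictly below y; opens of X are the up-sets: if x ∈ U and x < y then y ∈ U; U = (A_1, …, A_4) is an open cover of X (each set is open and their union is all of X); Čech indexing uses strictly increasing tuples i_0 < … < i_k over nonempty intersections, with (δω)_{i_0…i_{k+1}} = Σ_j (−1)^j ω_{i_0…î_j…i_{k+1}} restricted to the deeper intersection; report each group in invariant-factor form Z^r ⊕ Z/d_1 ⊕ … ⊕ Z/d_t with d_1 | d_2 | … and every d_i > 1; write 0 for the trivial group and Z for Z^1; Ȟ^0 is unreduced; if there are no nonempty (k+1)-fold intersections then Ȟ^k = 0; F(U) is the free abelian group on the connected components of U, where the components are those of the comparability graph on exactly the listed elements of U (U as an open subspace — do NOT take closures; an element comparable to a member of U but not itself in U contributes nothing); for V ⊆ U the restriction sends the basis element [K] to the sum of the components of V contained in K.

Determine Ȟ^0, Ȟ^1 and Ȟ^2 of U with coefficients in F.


nonempty intersections:
  A12={x3,x7,x8,x9,x10} A13={x7,x8,x9} A14={x3,x7,x8,x9,x10} A23={x7,x8,x9} A24={x3,x7,x8,x9,x10} A34={x6,x7,x8,x9}
  A123={x7,x8,x9} A124={x3,x7,x8,x9,x10} A134={x7,x8,x9} A234={x7,x8,x9}
  A1234={x7,x8,x9}
components per intersection:
  A1: {x1} {x2,x3,x7,x8,x9} {x10}
  A2: {x3,x8,x9} {x7} {x10}
  A3: {x4} {x6} {x7} {x8,x9}
  A4: {x3,x8,x9} {x5} {x6} {x7} {x10} {x11}
  A12: {x3,x8,x9} {x7} {x10}
  A13: {x7} {x8,x9}
  A14: {x3,x8,x9} {x7} {x10}
  A23: {x7} {x8,x9}
  A24: {x3,x8,x9} {x7} {x10}
  A34: {x6} {x7} {x8,x9}
  A123: {x7} {x8,x9}
  A124: {x3,x8,x9} {x7} {x10}
  A134: {x7} {x8,x9}
  A234: {x7} {x8,x9}
  A1234: {x7} {x8,x9}
C dims 16,16,9,2; δ0: rk 9, SNF 1^9; δ1: rk 7, SNF 1^7; δ2: rk 2, SNF 1^2
Ȟ^0: (16−9)−0=7 ⇒ Z^7
Ȟ^1: (16−7)−9=0 ⇒ 0
Ȟ^2: (9−2)−7=0 ⇒ 0

Ȟ^0(U;F) ≅ Z^7,  Ȟ^1(U;F) ≅ 0,  Ȟ^2(U;F) ≅ 0


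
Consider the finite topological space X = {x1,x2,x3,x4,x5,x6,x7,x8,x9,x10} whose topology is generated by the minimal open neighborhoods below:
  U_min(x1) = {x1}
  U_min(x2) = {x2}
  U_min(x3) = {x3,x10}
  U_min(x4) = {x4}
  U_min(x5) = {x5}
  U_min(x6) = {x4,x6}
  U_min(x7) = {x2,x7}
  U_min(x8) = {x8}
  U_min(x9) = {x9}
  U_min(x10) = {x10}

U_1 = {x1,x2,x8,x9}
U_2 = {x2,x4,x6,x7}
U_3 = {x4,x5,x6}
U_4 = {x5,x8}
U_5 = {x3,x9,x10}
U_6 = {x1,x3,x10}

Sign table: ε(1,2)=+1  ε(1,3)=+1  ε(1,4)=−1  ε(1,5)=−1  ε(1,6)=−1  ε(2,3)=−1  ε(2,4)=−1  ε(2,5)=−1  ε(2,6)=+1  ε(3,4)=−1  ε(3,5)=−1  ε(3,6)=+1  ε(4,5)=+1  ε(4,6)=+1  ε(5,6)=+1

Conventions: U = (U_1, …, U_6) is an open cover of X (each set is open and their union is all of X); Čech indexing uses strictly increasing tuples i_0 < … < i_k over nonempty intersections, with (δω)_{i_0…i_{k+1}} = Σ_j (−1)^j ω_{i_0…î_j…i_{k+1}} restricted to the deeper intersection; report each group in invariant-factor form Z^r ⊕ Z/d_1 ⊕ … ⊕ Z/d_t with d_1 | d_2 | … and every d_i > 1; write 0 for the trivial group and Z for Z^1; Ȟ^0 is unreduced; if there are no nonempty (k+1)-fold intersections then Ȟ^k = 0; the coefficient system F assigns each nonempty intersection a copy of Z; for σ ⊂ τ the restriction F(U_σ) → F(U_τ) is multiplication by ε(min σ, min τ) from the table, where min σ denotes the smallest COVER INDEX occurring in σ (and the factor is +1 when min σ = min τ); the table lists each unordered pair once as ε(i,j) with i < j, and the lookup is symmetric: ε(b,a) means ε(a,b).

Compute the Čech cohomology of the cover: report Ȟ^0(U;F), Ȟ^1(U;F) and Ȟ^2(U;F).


Ȟ^0(U;F) ≅ 0; Ȟ^1(U;F) ≅ Z ⊕ Z/2; Ȟ^2(U;F) ≅ 0

nerve simplices:
  U12={x2} U14={x8} U15={x9} U16={x1} U23={x4,x6} U34={x5} U56={x3,x10}
C dims 6,7; δ0: rk 6, SNF 1^5·2
degree 0: 6−6−0 = 0 → Ȟ^0 ≅ 0
degree 1: 7−0−6 = 1 plus torsion [2] → Ȟ^1 ≅ Z ⊕ Z/2
degree 2: 0−0−0 = 0 → Ȟ^2 ≅ 0


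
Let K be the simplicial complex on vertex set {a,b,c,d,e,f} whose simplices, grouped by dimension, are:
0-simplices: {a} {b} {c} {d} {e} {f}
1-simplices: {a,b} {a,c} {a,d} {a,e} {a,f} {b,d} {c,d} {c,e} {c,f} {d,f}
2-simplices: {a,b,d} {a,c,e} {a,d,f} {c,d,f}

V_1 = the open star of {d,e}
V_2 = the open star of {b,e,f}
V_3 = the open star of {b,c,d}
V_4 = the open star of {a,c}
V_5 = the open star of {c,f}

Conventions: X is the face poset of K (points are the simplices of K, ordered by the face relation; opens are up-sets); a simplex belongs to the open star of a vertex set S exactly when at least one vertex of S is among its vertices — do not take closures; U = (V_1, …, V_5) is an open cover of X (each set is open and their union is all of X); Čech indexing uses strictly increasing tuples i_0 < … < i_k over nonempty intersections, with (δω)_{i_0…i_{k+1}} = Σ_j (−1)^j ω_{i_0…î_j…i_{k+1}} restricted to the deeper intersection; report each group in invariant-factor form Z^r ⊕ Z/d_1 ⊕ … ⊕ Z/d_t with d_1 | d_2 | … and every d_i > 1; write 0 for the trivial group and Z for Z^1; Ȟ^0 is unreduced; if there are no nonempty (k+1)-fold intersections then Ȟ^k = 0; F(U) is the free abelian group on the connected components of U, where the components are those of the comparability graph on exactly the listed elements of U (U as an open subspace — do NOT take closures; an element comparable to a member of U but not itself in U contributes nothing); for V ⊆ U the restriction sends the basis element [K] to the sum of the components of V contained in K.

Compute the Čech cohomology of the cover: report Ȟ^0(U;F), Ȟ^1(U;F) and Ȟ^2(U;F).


nerve of the cover:
  V1={{d},{e},{a,d},{a,e},{b,d},{c,d},{c,e},{d,f},{a,b,d},{a,c,e},{a,d,f},{c,d,f}} V2={{b},{e},{f},{a,b},{a,e},{a,f},{b,d},{c,e},{c,f},{d,f},{a,b,d},{a,c,e},{a,d,f},{c,d,f}} V3={{b},{c},{d},{a,b},{a,c},{a,d},{b,d},{c,d},{c,e},{c,f},{d,f},{a,b,d},{a,c,e},{a,d,f},{c,d,f}} V4={{a},{c},{a,b},{a,c},{a,d},{a,e},{a,f},{c,d},{c,e},{c,f},{a,b,d},{a,c,e},{a,d,f},{c,d,f}} V5={{c},{f},{a,c},{a,f},{c,d},{c,e},{c,f},{d,f},{a,c,e},{a,d,f},{c,d,f}}
  V12={{e},{a,e},{b,d},{c,e},{d,f},{a,b,d},{a,c,e},{a,d,f},{c,d,f}} V13={{d},{a,d},{b,d},{c,d},{c,e},{d,f},{a,b,d},{a,c,e},{a,d,f},{c,d,f}} V14={{a,d},{a,e},{c,d},{c,e},{a,b,d},{a,c,e},{a,d,f},{c,d,f}} V15={{c,d},{c,e},{d,f},{a,c,e},{a,d,f},{c,d,f}} V23={{b},{a,b},{b,d},{c,e},{c,f},{d,f},{a,b,d},{a,c,e},{a,d,f},{c,d,f}} V24={{a,b},{a,e},{a,f},{c,e},{c,f},{a,b,d},{a,c,e},{a,d,f},{c,d,f}} V25={{f},{a,f},{c,e},{c,f},{d,f},{a,c,e},{a,d,f},{c,d,f}} V34={{c},{a,b},{a,c},{a,d},{c,d},{c,e},{c,f},{a,b,d},{a,c,e},{a,d,f},{c,d,f}} V35={{c},{a,c},{c,d},{c,e},{c,f},{d,f},{a,c,e},{a,d,f},{c,d,f}} V45={{c},{a,c},{a,f},{c,d},{c,e},{c,f},{a,c,e},{a,d,f},{c,d,f}}
  V123={{b,d},{c,e},{d,f},{a,b,d},{a,c,e},{a,d,f},{c,d,f}} V124={{a,e},{c,e},{a,b,d},{a,c,e},{a,d,f},{c,d,f}} V125={{c,e},{d,f},{a,c,e},{a,d,f},{c,d,f}} V134={{a,d},{c,d},{c,e},{a,b,d},{a,c,e},{a,d,f},{c,d,f}} V135={{c,d},{c,e},{d,f},{a,c,e},{a,d,f},{c,d,f}} V145={{c,d},{c,e},{a,c,e},{a,d,f},{c,d,f}} V234={{a,b},{c,e},{c,f},{a,b,d},{a,c,e},{a,d,f},{c,d,f}} V235={{c,e},{c,f},{d,f},{a,c,e},{a,d,f},{c,d,f}} V245={{a,f},{c,e},{c,f},{a,c,e},{a,d,f},{c,d,f}} V345={{c},{a,c},{c,d},{c,e},{c,f},{a,c,e},{a,d,f},{c,d,f}}
  V1234={{c,e},{a,b,d},{a,c,e},{a,d,f},{c,d,f}} V1235={{c,e},{d,f},{a,c,e},{a,d,f},{c,d,f}} V1245={{c,e},{a,c,e},{a,d,f},{c,d,f}} V1345={{c,d},{c,e},{a,c,e},{a,d,f},{c,d,f}} V2345={{c,e},{c,f},{a,c,e},{a,d,f},{c,d,f}}
  V12345={{c,e},{a,c,e},{a,d,f},{c,d,f}}
components per intersection:
  V1: {{d},{a,d},{b,d},{c,d},{d,f},{a,b,d},{a,d,f},{c,d,f}} {{e},{a,e},{c,e},{a,c,e}}
  V2: {{b},{a,b},{b,d},{a,b,d}} {{e},{a,e},{c,e},{a,c,e}} {{f},{a,f},{c,f},{d,f},{a,d,f},{c,d,f}}
  V3: {{b},{c},{d},{a,b},{a,c},{a,d},{b,d},{c,d},{c,e},{c,f},{d,f},{a,b,d},{a,c,e},{a,d,f},{c,d,f}}
  V4: {{a},{c},{a,b},{a,c},{a,d},{a,e},{a,f},{c,d},{c,e},{c,f},{a,b,d},{a,c,e},{a,d,f},{c,d,f}}
  V5: {{c},{f},{a,c},{a,f},{c,d},{c,e},{c,f},{d,f},{a,c,e},{a,d,f},{c,d,f}}
  V12: {{e},{a,e},{c,e},{a,c,e}} {{b,d},{a,b,d}} {{d,f},{a,d,f},{c,d,f}}
  V13: {{d},{a,d},{b,d},{c,d},{d,f},{a,b,d},{a,d,f},{c,d,f}} {{c,e},{a,c,e}}
  V14: {{a,d},{a,b,d},{a,d,f}} {{a,e},{c,e},{a,c,e}} {{c,d},{c,d,f}}
  V15: {{c,d},{d,f},{a,d,f},{c,d,f}} {{c,e},{a,c,e}}
  V23: {{b},{a,b},{b,d},{a,b,d}} {{c,e},{a,c,e}} {{c,f},{d,f},{a,d,f},{c,d,f}}
  V24: {{a,b},{a,b,d}} {{a,e},{c,e},{a,c,e}} {{a,f},{a,d,f}} {{c,f},{c,d,f}}
  V25: {{f},{a,f},{c,f},{d,f},{a,d,f},{c,d,f}} {{c,e},{a,c,e}}
  V34: {{c},{a,c},{c,d},{c,e},{c,f},{a,c,e},{c,d,f}} {{a,b},{a,d},{a,b,d},{a,d,f}}
  V35: {{c},{a,c},{c,d},{c,e},{c,f},{d,f},{a,c,e},{a,d,f},{c,d,f}}
  V45: {{c},{a,c},{c,d},{c,e},{c,f},{a,c,e},{c,d,f}} {{a,f},{a,d,f}}
  V123: {{b,d},{a,b,d}} {{c,e},{a,c,e}} {{d,f},{a,d,f},{c,d,f}}
  V124: {{a,e},{c,e},{a,c,e}} {{a,b,d}} {{a,d,f}} {{c,d,f}}
  V125: {{c,e},{a,c,e}} {{d,f},{a,d,f},{c,d,f}}
  V134: {{a,d},{a,b,d},{a,d,f}} {{c,d},{c,d,f}} {{c,e},{a,c,e}}
  V135: {{c,d},{d,f},{a,d,f},{c,d,f}} {{c,e},{a,c,e}}
  V145: {{c,d},{c,d,f}} {{c,e},{a,c,e}} {{a,d,f}}
  V234: {{a,b},{a,b,d}} {{c,e},{a,c,e}} {{c,f},{c,d,f}} {{a,d,f}}
  V235: {{c,e},{a,c,e}} {{c,f},{d,f},{a,d,f},{c,d,f}}
  V245: {{a,f},{a,d,f}} {{c,e},{a,c,e}} {{c,f},{c,d,f}}
  V345: {{c},{a,c},{c,d},{c,e},{c,f},{a,c,e},{c,d,f}} {{a,d,f}}
  V1234: {{c,e},{a,c,e}} {{a,b,d}} {{a,d,f}} {{c,d,f}}
  V1235: {{c,e},{a,c,e}} {{d,f},{a,d,f},{c,d,f}}
  V1245: {{c,e},{a,c,e}} {{a,d,f}} {{c,d,f}}
  V1345: {{c,d},{c,d,f}} {{c,e},{a,c,e}} {{a,d,f}}
  V2345: {{c,e},{a,c,e}} {{c,f},{c,d,f}} {{a,d,f}}
  V12345: {{c,e},{a,c,e}} {{a,d,f}} {{c,d,f}}
C dims 8,24,28,15; δ0: rk 7, SNF 1^7; δ1: rk 16, SNF 1^16; δ2: rk 12, SNF 1^12
Ȟ^0 = (8 − 7) − 0 = 1, so Ȟ^0 ≅ Z
Ȟ^1 = (24 − 16) − 7 = 1, so Ȟ^1 ≅ Z
Ȟ^2 = (28 − 12) − 16 = 0, so Ȟ^2 ≅ 0

Ȟ^0 = Z, Ȟ^1 = Z, Ȟ^2 = 0


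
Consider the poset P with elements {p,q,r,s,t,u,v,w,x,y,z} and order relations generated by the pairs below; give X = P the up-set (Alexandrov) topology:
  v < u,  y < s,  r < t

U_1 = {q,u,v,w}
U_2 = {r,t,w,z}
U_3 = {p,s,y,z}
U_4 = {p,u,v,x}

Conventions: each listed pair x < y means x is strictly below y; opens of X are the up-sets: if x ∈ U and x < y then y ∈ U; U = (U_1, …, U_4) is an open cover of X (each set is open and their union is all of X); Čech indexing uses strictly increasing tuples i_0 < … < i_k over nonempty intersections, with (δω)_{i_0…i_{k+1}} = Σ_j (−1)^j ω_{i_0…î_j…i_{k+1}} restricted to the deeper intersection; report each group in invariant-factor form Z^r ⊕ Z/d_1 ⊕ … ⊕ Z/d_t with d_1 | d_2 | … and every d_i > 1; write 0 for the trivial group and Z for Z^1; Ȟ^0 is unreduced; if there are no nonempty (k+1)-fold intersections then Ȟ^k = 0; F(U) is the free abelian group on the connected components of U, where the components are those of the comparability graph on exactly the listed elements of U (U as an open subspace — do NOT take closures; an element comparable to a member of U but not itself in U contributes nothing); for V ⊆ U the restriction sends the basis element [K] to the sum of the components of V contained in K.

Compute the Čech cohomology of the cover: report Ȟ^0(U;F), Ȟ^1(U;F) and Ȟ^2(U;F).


nerve of the cover:
  U12={w} U14={u,v} U23={z} U34={p}
components per intersection:
  U1: {q} {u,v} {w}
  U2: {r,t} {w} {z}
  U3: {p} {s,y} {z}
  U4: {p} {u,v} {x}
  U12: {w}
  U14: {u,v}
  U23: {z}
  U34: {p}
C dims 12,4; δ0: rk 4, SNF 1^4
Ȟ^0 = (12 − 4) − 0 = 8, so Ȟ^0 ≅ Z^8
Ȟ^1 = (4 − 0) − 4 = 0, so Ȟ^1 ≅ 0
Ȟ^2 = (0 − 0) − 0 = 0, so Ȟ^2 ≅ 0

Ȟ^0 = Z^8, Ȟ^1 = 0 and Ȟ^2 = 0


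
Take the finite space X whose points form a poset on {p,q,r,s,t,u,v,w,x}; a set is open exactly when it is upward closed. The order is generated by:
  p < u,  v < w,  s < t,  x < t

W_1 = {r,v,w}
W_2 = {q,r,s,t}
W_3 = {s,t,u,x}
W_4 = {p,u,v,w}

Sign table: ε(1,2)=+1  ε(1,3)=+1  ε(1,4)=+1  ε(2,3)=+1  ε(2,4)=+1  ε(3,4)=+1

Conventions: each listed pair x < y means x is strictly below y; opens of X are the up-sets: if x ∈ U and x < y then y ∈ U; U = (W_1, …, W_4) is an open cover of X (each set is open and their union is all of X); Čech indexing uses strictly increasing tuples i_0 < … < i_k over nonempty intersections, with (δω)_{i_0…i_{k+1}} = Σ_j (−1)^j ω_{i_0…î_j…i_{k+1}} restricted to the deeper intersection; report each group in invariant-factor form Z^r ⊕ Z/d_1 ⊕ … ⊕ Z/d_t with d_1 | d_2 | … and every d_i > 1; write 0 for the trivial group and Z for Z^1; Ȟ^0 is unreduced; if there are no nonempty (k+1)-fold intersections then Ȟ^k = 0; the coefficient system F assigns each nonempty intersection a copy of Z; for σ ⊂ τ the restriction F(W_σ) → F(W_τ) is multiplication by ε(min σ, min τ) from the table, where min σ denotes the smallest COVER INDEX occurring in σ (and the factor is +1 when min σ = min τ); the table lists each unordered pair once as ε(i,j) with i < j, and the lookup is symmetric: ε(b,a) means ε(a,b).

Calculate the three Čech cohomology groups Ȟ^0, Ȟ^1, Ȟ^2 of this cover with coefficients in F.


Ȟ^0 = Z,  Ȟ^1 = Z,  Ȟ^2 = 0

intersection data:
  W12={r} W14={v,w} W23={s,t} W34={u}
C dims 4,4; δ0: rk 3, SNF 1^3
Ȟ^0 = (4 − 3) − 0 = 1, so Ȟ^0 ≅ Z
Ȟ^1 = (4 − 0) − 3 = 1, so Ȟ^1 ≅ Z
Ȟ^2 = (0 − 0) − 0 = 0, so Ȟ^2 ≅ 0


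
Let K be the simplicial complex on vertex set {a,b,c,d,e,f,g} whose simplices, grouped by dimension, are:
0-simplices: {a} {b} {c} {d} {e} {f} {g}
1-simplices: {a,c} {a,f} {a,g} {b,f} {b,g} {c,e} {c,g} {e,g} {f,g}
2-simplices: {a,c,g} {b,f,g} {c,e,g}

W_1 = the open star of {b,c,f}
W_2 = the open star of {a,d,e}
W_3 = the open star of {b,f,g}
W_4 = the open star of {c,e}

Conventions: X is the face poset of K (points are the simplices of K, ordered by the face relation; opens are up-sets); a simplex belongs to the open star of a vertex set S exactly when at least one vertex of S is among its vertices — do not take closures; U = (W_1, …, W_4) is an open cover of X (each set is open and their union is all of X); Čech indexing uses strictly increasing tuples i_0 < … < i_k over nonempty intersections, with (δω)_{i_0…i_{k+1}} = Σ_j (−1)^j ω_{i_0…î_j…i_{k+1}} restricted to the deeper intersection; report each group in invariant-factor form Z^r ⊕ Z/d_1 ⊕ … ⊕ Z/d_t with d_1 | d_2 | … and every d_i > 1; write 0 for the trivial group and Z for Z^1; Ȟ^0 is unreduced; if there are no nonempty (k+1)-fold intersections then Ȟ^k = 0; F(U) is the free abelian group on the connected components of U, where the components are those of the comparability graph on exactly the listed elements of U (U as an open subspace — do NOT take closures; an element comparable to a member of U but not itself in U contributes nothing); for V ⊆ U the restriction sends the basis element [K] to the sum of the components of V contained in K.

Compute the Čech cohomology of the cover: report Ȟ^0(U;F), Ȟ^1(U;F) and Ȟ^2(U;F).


intersection data:
  W1={{b},{c},{f},{a,c},{a,f},{b,f},{b,g},{c,e},{c,g},{f,g},{a,c,g},{b,f,g},{c,e,g}} W2={{a},{d},{e},{a,c},{a,f},{a,g},{c,e},{e,g},{a,c,g},{c,e,g}} W3={{b},{f},{g},{a,f},{a,g},{b,f},{b,g},{c,g},{e,g},{f,g},{a,c,g},{b,f,g},{c,e,g}} W4={{c},{e},{a,c},{c,e},{c,g},{e,g},{a,c,g},{c,e,g}}
  W12={{a,c},{a,f},{c,e},{a,c,g},{c,e,g}} W13={{b},{f},{a,f},{b,f},{b,g},{c,g},{f,g},{a,c,g},{b,f,g},{c,e,g}} W14={{c},{a,c},{c,e},{c,g},{a,c,g},{c,e,g}} W23={{a,f},{a,g},{e,g},{a,c,g},{c,e,g}} W24={{e},{a,c},{c,e},{e,g},{a,c,g},{c,e,g}} W34={{c,g},{e,g},{a,c,g},{c,e,g}}
  W123={{a,f},{a,c,g},{c,e,g}} W124={{a,c},{c,e},{a,c,g},{c,e,g}} W134={{c,g},{a,c,g},{c,e,g}} W234={{e,g},{a,c,g},{c,e,g}}
  W1234={{a,c,g},{c,e,g}}
components per intersection:
  W1: {{b},{f},{a,f},{b,f},{b,g},{f,g},{b,f,g}} {{c},{a,c},{c,e},{c,g},{a,c,g},{c,e,g}}
  W2: {{a},{a,c},{a,f},{a,g},{a,c,g}} {{d}} {{e},{c,e},{e,g},{c,e,g}}
  W3: {{b},{f},{g},{a,f},{a,g},{b,f},{b,g},{c,g},{e,g},{f,g},{a,c,g},{b,f,g},{c,e,g}}
  W4: {{c},{e},{a,c},{c,e},{c,g},{e,g},{a,c,g},{c,e,g}}
  W12: {{a,c},{a,c,g}} {{a,f}} {{c,e},{c,e,g}}
  W13: {{b},{f},{a,f},{b,f},{b,g},{f,g},{b,f,g}} {{c,g},{a,c,g},{c,e,g}}
  W14: {{c},{a,c},{c,e},{c,g},{a,c,g},{c,e,g}}
  W23: {{a,f}} {{a,g},{a,c,g}} {{e,g},{c,e,g}}
  W24: {{e},{c,e},{e,g},{c,e,g}} {{a,c},{a,c,g}}
  W34: {{c,g},{e,g},{a,c,g},{c,e,g}}
  W123: {{a,f}} {{a,c,g}} {{c,e,g}}
  W124: {{a,c},{a,c,g}} {{c,e},{c,e,g}}
  W134: {{c,g},{a,c,g},{c,e,g}}
  W234: {{e,g},{c,e,g}} {{a,c,g}}
  W1234: {{a,c,g}} {{c,e,g}}
C dims 7,12,8,2; δ0: rk 5, SNF 1^5; δ1: rk 6, SNF 1^6; δ2: rk 2, SNF 1^2
Ȟ^0 = (7 − 5) − 0 = 2, so Ȟ^0 ≅ Z^2
Ȟ^1 = (12 − 6) − 5 = 1, so Ȟ^1 ≅ Z
Ȟ^2 = (8 − 2) − 6 = 0, so Ȟ^2 ≅ 0

Ȟ^0 ≅ Z^2,  Ȟ^1 ≅ Z,  Ȟ^2 ≅ 0


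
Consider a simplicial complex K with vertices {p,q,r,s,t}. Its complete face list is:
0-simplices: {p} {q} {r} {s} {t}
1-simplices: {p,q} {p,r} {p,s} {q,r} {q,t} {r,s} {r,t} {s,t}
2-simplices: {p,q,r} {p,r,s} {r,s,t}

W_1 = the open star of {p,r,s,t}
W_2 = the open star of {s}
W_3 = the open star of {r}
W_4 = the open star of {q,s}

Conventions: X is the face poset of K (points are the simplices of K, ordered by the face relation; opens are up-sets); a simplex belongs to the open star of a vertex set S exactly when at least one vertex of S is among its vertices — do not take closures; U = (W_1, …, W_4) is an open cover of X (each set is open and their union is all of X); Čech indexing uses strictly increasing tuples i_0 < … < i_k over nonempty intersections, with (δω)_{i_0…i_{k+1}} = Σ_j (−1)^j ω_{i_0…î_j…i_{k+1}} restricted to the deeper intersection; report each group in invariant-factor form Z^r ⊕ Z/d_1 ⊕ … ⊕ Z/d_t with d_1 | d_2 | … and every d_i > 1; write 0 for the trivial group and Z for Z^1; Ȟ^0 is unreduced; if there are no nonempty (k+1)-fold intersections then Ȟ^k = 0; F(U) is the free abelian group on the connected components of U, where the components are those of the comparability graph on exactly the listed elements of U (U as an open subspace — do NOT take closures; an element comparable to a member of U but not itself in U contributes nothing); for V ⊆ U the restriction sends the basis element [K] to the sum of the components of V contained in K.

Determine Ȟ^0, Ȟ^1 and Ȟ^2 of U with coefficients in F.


Ȟ^0(U;F) ≅ Z, Ȟ^1(U;F) ≅ Z and Ȟ^2(U;F) ≅ 0

nonempty intersections:
  W1={{p},{r},{s},{t},{p,q},{p,r},{p,s},{q,r},{q,t},{r,s},{r,t},{s,t},{p,q,r},{p,r,s},{r,s,t}} W2={{s},{p,s},{r,s},{s,t},{p,r,s},{r,s,t}} W3={{r},{p,r},{q,r},{r,s},{r,t},{p,q,r},{p,r,s},{r,s,t}} W4={{q},{s},{p,q},{p,s},{q,r},{q,t},{r,s},{s,t},{p,q,r},{p,r,s},{r,s,t}}
  W12={{s},{p,s},{r,s},{s,t},{p,r,s},{r,s,t}} W13={{r},{p,r},{q,r},{r,s},{r,t},{p,q,r},{p,r,s},{r,s,t}} W14={{s},{p,q},{p,s},{q,r},{q,t},{r,s},{s,t},{p,q,r},{p,r,s},{r,s,t}} W23={{r,s},{p,r,s},{r,s,t}} W24={{s},{p,s},{r,s},{s,t},{p,r,s},{r,s,t}} W34={{q,r},{r,s},{p,q,r},{p,r,s},{r,s,t}}
  W123={{r,s},{p,r,s},{r,s,t}} W124={{s},{p,s},{r,s},{s,t},{p,r,s},{r,s,t}} W134={{q,r},{r,s},{p,q,r},{p,r,s},{r,s,t}} W234={{r,s},{p,r,s},{r,s,t}}
  W1234={{r,s},{p,r,s},{r,s,t}}
components per intersection:
  W1: {{p},{r},{s},{t},{p,q},{p,r},{p,s},{q,r},{q,t},{r,s},{r,t},{s,t},{p,q,r},{p,r,s},{r,s,t}}
  W2: {{s},{p,s},{r,s},{s,t},{p,r,s},{r,s,t}}
  W3: {{r},{p,r},{q,r},{r,s},{r,t},{p,q,r},{p,r,s},{r,s,t}}
  W4: {{q},{p,q},{q,r},{q,t},{p,q,r}} {{s},{p,s},{r,s},{s,t},{p,r,s},{r,s,t}}
  W12: {{s},{p,s},{r,s},{s,t},{p,r,s},{r,s,t}}
  W13: {{r},{p,r},{q,r},{r,s},{r,t},{p,q,r},{p,r,s},{r,s,t}}
  W14: {{s},{p,s},{r,s},{s,t},{p,r,s},{r,s,t}} {{p,q},{q,r},{p,q,r}} {{q,t}}
  W23: {{r,s},{p,r,s},{r,s,t}}
  W24: {{s},{p,s},{r,s},{s,t},{p,r,s},{r,s,t}}
  W34: {{q,r},{p,q,r}} {{r,s},{p,r,s},{r,s,t}}
  W123: {{r,s},{p,r,s},{r,s,t}}
  W124: {{s},{p,s},{r,s},{s,t},{p,r,s},{r,s,t}}
  W134: {{q,r},{p,q,r}} {{r,s},{p,r,s},{r,s,t}}
  W234: {{r,s},{p,r,s},{r,s,t}}
  W1234: {{r,s},{p,r,s},{r,s,t}}
C dims 5,9,5,1; δ0: rk 4, SNF 1^4; δ1: rk 4, SNF 1^4; δ2: rk 1, SNF 1^1
Ȟ^0: (5−4)−0=1 ⇒ Z
Ȟ^1: (9−4)−4=1 ⇒ Z
Ȟ^2: (5−1)−4=0 ⇒ 0


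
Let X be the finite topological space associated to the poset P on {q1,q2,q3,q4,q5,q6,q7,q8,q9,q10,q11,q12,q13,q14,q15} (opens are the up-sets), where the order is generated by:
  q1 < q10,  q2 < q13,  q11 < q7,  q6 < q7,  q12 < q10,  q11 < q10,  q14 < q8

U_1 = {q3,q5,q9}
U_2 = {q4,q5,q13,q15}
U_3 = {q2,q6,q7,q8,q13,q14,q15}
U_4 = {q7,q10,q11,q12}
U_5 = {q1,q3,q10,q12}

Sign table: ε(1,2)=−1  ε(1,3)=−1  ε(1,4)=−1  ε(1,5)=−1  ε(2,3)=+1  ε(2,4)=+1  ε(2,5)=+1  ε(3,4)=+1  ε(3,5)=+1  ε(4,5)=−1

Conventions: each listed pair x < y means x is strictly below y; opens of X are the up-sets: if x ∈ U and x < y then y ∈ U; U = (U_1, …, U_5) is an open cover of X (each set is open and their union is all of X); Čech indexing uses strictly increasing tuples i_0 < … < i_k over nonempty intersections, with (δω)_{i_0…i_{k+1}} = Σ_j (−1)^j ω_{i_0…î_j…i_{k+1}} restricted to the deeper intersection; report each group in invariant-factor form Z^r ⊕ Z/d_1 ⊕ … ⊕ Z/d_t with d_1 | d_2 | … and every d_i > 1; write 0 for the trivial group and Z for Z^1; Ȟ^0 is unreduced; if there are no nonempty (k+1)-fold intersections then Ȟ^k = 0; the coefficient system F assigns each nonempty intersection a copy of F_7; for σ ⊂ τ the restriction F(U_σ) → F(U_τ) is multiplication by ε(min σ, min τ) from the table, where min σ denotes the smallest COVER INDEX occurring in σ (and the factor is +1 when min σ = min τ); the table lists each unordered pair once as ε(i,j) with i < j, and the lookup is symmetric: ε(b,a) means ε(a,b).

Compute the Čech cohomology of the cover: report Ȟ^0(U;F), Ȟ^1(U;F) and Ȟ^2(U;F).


nerve of the cover:
  U12={q5} U15={q3} U23={q13,q15} U34={q7} U45={q10,q12}
C dims 5,5; δ0: rk_F7 5
Ȟ^0 = (5 − 5) − 0 = 0, so Ȟ^0 ≅ 0
Ȟ^1 = (5 − 0) − 5 = 0, so Ȟ^1 ≅ 0
Ȟ^2 = (0 − 0) − 0 = 0, so Ȟ^2 ≅ 0

Ȟ^0 ≅ 0, Ȟ^1 ≅ 0 and Ȟ^2 ≅ 0


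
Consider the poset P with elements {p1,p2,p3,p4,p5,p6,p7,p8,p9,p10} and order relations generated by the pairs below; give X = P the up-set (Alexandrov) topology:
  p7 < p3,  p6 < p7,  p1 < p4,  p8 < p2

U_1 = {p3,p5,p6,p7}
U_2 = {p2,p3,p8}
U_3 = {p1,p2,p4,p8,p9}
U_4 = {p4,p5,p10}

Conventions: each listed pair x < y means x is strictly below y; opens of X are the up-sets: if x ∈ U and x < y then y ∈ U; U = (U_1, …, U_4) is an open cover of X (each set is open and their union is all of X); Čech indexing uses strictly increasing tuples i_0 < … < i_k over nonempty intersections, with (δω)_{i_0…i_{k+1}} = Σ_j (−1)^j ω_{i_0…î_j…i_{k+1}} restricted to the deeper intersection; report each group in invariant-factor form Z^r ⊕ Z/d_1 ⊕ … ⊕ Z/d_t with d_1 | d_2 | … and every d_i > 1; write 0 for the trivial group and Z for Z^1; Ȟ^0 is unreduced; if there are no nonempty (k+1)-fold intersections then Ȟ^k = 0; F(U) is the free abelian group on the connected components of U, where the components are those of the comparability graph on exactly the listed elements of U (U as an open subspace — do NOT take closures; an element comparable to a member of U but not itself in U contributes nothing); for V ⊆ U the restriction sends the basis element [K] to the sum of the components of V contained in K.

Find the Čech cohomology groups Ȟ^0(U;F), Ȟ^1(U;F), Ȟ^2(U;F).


Ȟ^0(U;F) ≅ Z^6,  Ȟ^1(U;F) ≅ 0,  Ȟ^2(U;F) ≅ 0

nonempty intersections:
  U12={p3} U14={p5} U23={p2,p8} U34={p4}
components per intersection:
  U1: {p3,p6,p7} {p5}
  U2: {p2,p8} {p3}
  U3: {p1,p4} {p2,p8} {p9}
  U4: {p4} {p5} {p10}
  U12: {p3}
  U14: {p5}
  U23: {p2,p8}
  U34: {p4}
C dims 10,4; δ0: rk 4, SNF 1^4
Ȟ^0: (10−4)−0=6 ⇒ Z^6
Ȟ^1: (4−0)−4=0 ⇒ 0
Ȟ^2: (0−0)−0=0 ⇒ 0


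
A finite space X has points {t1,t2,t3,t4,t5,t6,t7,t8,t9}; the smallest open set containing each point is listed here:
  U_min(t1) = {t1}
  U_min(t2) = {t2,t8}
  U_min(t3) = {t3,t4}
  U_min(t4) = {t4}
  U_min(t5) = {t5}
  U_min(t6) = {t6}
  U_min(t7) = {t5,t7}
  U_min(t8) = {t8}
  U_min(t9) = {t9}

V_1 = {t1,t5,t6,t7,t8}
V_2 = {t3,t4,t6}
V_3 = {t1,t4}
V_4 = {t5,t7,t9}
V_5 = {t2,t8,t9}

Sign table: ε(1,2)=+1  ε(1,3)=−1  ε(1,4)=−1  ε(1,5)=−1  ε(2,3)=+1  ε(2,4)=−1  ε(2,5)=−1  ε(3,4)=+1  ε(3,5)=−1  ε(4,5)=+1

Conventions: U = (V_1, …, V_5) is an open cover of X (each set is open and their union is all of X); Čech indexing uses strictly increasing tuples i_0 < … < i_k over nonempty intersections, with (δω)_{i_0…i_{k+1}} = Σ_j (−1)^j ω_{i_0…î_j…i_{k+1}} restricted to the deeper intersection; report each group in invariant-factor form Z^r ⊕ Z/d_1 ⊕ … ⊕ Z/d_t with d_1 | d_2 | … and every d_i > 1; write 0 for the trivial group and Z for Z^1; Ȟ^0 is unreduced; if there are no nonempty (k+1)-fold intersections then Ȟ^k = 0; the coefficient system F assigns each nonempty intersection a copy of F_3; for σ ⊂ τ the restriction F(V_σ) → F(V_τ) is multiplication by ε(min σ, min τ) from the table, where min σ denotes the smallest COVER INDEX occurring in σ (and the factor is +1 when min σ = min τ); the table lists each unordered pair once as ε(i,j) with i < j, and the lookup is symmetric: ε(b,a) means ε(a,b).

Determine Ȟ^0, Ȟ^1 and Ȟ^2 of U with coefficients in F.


nerve of the cover:
  V12={t6} V13={t1} V14={t5,t7} V15={t8} V23={t4} V45={t9}
C dims 5,6; δ0: rk_F3 5
Ȟ^0 = (5 − 5) − 0 = 0, so Ȟ^0 ≅ 0
Ȟ^1 = (6 − 0) − 5 = 1, so Ȟ^1 ≅ Z/3
Ȟ^2 = (0 − 0) − 0 = 0, so Ȟ^2 ≅ 0

Ȟ^0 ≅ 0, Ȟ^1 ≅ Z/3, Ȟ^2 ≅ 0


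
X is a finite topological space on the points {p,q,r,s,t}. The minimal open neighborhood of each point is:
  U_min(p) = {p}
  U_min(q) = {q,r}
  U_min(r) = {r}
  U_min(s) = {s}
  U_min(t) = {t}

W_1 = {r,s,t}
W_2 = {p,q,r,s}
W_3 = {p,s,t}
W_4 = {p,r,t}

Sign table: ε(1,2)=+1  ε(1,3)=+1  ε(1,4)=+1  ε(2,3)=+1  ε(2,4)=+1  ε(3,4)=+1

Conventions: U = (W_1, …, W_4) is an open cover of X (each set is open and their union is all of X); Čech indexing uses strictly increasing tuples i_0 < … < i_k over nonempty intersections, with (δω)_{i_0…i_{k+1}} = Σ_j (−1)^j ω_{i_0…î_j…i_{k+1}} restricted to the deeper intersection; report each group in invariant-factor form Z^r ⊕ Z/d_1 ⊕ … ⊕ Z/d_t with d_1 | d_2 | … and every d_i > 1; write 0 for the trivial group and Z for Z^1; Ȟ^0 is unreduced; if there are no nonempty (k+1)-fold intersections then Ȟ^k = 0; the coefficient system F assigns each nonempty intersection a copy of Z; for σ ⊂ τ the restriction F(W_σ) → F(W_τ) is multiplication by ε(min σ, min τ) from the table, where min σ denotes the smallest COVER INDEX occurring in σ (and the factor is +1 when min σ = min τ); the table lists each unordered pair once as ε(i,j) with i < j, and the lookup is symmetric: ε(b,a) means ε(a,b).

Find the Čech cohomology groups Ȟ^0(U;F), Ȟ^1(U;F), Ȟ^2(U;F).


Ȟ^0 ≅ Z; Ȟ^1 ≅ 0; Ȟ^2 ≅ Z

nonempty intersections:
  W12={r,s} W13={s,t} W14={r,t} W23={p,s} W24={p,r} W34={p,t}
  W123={s} W124={r} W134={t} W234={p}
C dims 4,6,4; δ0: rk 3, SNF 1^3; δ1: rk 3, SNF 1^3
Ȟ^0: (4−3)−0=1 ⇒ Z
Ȟ^1: (6−3)−3=0 ⇒ 0
Ȟ^2: (4−0)−3=1 ⇒ Z


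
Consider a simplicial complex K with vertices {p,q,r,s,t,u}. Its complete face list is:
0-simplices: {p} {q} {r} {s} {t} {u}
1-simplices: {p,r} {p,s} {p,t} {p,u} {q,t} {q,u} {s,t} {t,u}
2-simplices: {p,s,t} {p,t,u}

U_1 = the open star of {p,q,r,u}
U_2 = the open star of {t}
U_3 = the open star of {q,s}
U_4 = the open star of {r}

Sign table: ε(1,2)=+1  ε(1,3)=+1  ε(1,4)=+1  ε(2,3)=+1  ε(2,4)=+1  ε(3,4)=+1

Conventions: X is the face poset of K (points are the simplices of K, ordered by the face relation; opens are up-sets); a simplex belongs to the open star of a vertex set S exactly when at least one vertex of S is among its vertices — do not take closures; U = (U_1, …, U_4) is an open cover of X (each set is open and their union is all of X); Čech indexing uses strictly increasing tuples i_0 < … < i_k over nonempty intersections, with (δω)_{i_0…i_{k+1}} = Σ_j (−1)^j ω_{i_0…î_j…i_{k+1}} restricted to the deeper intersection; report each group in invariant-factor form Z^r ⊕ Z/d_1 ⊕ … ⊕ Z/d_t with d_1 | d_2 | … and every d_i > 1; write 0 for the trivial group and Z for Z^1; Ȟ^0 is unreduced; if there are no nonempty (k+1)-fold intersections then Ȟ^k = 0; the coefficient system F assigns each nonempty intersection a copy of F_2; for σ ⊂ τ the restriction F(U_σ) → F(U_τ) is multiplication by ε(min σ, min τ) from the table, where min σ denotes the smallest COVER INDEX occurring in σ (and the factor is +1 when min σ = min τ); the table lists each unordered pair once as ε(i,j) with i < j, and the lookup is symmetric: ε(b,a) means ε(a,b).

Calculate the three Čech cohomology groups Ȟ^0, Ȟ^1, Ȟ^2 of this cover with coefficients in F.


cover nerve:
  U1={{p},{q},{r},{u},{p,r},{p,s},{p,t},{p,u},{q,t},{q,u},{t,u},{p,s,t},{p,t,u}} U2={{t},{p,t},{q,t},{s,t},{t,u},{p,s,t},{p,t,u}} U3={{q},{s},{p,s},{q,t},{q,u},{s,t},{p,s,t}} U4={{r},{p,r}}
  U12={{p,t},{q,t},{t,u},{p,s,t},{p,t,u}} U13={{q},{p,s},{q,t},{q,u},{p,s,t}} U14={{r},{p,r}} U23={{q,t},{s,t},{p,s,t}}
  U123={{q,t},{p,s,t}}
C dims 4,4,1; δ0: rk_F2 3; δ1: rk_F2 1
Ȟ^0: (4−3)−0=1 ⇒ Z/2
Ȟ^1: (4−1)−3=0 ⇒ 0
Ȟ^2: (1−0)−1=0 ⇒ 0

Ȟ^0 ≅ Z/2,  Ȟ^1 ≅ 0,  Ȟ^2 ≅ 0


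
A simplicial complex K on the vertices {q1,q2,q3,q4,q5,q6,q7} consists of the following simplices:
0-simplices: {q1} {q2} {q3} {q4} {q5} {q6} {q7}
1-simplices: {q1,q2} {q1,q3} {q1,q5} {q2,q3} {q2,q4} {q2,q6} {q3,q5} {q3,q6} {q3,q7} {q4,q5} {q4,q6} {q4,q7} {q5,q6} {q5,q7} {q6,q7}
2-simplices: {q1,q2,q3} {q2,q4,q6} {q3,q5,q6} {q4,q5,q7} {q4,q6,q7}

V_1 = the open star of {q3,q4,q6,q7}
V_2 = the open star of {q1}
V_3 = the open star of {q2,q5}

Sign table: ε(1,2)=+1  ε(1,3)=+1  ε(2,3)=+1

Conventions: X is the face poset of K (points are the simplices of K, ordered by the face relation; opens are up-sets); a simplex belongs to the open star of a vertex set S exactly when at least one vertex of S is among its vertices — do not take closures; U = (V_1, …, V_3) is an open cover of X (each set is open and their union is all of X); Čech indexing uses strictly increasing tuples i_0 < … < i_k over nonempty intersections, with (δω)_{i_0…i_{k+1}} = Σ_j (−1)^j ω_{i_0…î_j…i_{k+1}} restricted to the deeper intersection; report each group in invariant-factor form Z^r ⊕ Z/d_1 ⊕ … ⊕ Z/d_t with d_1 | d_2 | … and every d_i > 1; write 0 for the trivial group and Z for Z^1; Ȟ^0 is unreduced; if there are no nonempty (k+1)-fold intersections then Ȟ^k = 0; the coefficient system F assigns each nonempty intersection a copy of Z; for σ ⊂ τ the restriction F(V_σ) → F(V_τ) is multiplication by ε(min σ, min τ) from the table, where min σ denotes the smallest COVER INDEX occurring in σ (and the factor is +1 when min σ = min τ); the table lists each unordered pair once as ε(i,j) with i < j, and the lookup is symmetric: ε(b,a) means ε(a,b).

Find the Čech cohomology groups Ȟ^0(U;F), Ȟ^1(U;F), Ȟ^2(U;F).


Ȟ^0(U;F) ≅ Z, Ȟ^1(U;F) ≅ 0, Ȟ^2(U;F) ≅ 0

nonempty overlaps:
  V1={{q3},{q4},{q6},{q7},{q1,q3},{q2,q3},{q2,q4},{q2,q6},{q3,q5},{q3,q6},{q3,q7},{q4,q5},{q4,q6},{q4,q7},{q5,q6},{q5,q7},{q6,q7},{q1,q2,q3},{q2,q4,q6},{q3,q5,q6},{q4,q5,q7},{q4,q6,q7}} V2={{q1},{q1,q2},{q1,q3},{q1,q5},{q1,q2,q3}} V3={{q2},{q5},{q1,q2},{q1,q5},{q2,q3},{q2,q4},{q2,q6},{q3,q5},{q4,q5},{q5,q6},{q5,q7},{q1,q2,q3},{q2,q4,q6},{q3,q5,q6},{q4,q5,q7}}
  V12={{q1,q3},{q1,q2,q3}} V13={{q2,q3},{q2,q4},{q2,q6},{q3,q5},{q4,q5},{q5,q6},{q5,q7},{q1,q2,q3},{q2,q4,q6},{q3,q5,q6},{q4,q5,q7}} V23={{q1,q2},{q1,q5},{q1,q2,q3}}
  V123={{q1,q2,q3}}
C dims 3,3,1; δ0: rk 2, SNF 1^2; δ1: rk 1, SNF 1^1
degree 0: 3−2−0 = 1 → Ȟ^0 ≅ Z
degree 1: 3−1−2 = 0 → Ȟ^1 ≅ 0
degree 2: 1−0−1 = 0 → Ȟ^2 ≅ 0


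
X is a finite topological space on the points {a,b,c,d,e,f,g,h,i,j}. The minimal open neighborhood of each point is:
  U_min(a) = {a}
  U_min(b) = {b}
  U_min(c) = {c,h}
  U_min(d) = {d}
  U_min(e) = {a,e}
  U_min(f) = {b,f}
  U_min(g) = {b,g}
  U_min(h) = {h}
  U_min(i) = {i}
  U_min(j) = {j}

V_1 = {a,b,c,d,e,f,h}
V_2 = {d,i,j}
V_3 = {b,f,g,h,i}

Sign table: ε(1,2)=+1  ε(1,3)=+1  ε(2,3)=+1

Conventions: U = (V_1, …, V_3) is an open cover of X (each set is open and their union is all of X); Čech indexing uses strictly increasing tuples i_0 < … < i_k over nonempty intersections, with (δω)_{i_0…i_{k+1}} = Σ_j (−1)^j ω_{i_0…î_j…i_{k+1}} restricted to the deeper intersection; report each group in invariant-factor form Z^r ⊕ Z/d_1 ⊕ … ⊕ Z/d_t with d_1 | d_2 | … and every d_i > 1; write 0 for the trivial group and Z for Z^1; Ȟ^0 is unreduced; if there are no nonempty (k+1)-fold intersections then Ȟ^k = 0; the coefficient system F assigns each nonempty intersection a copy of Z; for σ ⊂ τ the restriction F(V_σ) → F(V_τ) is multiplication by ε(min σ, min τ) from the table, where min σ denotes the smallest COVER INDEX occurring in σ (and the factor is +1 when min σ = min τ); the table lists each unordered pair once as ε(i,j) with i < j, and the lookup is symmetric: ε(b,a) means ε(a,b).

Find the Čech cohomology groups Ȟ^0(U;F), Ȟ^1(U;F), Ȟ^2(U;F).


Ȟ^0 = Z, Ȟ^1 = Z and Ȟ^2 = 0

nonempty intersections:
  V12={d} V13={b,f,h} V23={i}
C dims 3,3; δ0: rk 2, SNF 1^2
Ȟ^0: (3−2)−0=1 ⇒ Z
Ȟ^1: (3−0)−2=1 ⇒ Z
Ȟ^2: (0−0)−0=0 ⇒ 0
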